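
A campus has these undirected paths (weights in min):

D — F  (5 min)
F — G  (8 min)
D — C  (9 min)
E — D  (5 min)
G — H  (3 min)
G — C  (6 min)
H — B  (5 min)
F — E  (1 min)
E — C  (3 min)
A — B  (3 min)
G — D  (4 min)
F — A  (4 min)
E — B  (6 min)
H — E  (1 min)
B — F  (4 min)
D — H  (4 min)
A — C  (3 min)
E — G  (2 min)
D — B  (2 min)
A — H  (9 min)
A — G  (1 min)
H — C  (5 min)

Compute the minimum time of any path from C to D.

Settle nodes by increasing distance from C:
C: 0
A: 3  (via C)
E: 3  (via C)
F: 4  (via E)
G: 4  (via A)
H: 4  (via E)
B: 6  (via A)
D: 8  (via E)
Shortest route: C → E → D = 8 min.

8 min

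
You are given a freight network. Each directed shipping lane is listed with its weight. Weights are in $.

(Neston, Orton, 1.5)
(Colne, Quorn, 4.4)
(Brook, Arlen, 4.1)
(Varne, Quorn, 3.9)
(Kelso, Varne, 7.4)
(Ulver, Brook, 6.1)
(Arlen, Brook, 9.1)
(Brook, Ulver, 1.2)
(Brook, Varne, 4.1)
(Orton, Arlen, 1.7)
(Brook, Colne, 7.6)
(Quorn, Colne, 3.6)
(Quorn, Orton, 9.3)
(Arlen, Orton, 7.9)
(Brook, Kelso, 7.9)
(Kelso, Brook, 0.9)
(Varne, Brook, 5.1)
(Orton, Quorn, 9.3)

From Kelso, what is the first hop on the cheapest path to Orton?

Brook

Compare a few routes:
Kelso–Brook–Arlen–Orton: 0.9+4.1+7.9 = 12.9
Kelso–Varne–Quorn–Orton: 7.4+3.9+9.3 = 20.6
Kelso–Brook–Varne–Quorn–Orton: 0.9+4.1+3.9+9.3 = 18.2
Cheapest is Kelso–Brook–Arlen–Orton at $12.9.
So from Kelso the first move is to Brook.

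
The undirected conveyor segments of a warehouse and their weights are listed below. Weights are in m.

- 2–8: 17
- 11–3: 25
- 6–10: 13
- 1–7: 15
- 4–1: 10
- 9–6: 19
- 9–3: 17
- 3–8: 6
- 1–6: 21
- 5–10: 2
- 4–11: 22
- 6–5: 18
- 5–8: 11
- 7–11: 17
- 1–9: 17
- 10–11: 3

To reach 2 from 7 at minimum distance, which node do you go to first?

Enumerating some paths:
7 → 11 → 10 → 6 → 5 → 8 → 2: 17+3+13+18+11+17 = 79
7 → 1 → 9 → 3 → 8 → 2: 15+17+17+6+17 = 72
7 → 11 → 3 → 8 → 2: 17+25+6+17 = 65
7 → 11 → 10 → 5 → 8 → 2: 17+3+2+11+17 = 50
Cheapest is 7 → 11 → 10 → 5 → 8 → 2 at 50 m.
So from 7 the first move is to 11.

11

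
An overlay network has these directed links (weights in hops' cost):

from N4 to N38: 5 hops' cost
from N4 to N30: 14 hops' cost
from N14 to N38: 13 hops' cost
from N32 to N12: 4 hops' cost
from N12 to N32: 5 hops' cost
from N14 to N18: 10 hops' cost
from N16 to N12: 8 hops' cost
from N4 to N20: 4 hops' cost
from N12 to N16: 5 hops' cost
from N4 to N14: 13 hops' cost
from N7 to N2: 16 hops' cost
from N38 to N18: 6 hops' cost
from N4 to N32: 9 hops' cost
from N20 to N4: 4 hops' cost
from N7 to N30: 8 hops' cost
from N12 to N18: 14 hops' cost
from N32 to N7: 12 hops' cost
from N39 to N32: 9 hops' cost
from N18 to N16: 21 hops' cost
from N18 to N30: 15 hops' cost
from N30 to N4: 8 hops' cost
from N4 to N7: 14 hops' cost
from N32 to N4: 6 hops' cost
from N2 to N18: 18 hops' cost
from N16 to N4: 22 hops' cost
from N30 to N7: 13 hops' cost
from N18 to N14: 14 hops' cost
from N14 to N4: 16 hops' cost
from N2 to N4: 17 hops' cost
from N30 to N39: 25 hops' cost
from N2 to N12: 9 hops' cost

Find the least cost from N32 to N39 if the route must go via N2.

84 hops' cost

Shortest N32→N2: N32 → N7 → N2 = 28
Shortest N2→N39: N2 → N4 → N30 → N39 = 56
Total via N2: 28 + 56 = 84 hops' cost.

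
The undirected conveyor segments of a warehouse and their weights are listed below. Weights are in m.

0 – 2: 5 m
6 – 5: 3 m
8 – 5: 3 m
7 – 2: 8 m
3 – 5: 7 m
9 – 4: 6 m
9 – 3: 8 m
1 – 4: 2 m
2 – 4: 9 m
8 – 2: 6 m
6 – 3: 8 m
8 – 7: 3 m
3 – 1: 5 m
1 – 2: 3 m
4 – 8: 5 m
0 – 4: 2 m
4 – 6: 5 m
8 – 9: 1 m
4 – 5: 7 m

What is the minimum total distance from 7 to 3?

Candidate routes:
7 - 8 - 4 - 1 - 3: 3+5+2+5 = 15
7 - 8 - 5 - 3: 3+3+7 = 13
7 - 8 - 9 - 3: 3+1+8 = 12
The minimum is 12 m via 7 - 8 - 9 - 3.

12 m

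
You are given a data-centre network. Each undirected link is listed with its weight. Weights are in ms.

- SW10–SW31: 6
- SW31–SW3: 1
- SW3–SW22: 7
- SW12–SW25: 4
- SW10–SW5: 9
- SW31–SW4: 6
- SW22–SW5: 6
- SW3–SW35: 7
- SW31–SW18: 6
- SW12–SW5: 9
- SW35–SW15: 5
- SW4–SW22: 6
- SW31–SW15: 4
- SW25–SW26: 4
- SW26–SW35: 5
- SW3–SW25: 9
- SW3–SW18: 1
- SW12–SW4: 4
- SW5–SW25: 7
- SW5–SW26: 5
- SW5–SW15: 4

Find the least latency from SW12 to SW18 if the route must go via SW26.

Shortest SW12→SW26: SW12 → SW25 → SW26 = 8
Best SW26 to SW18: SW26 → SW35 → SW3 → SW18 costing 13
Total via SW26: 8 + 13 = 21 ms.

21 ms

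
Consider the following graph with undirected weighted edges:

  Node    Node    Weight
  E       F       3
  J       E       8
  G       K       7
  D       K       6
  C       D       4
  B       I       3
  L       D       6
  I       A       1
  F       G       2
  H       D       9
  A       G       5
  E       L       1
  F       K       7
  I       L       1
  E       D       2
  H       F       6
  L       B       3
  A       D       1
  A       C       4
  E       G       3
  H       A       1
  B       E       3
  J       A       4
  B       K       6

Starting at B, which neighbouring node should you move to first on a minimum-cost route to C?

I

Candidate routes:
B → I → A → D → C: 3+1+1+4 = 9
B → I → A → C: 3+1+4 = 8
B → E → D → C: 3+2+4 = 9
Cheapest is B → I → A → C at 8.
So from B the first move is to I.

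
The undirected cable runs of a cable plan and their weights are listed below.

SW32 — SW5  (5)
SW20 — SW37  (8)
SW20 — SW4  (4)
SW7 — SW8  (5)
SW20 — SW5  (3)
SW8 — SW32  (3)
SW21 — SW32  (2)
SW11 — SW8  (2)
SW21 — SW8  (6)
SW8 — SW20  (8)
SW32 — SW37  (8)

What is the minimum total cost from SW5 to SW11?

10

Enumerating some paths:
SW5–SW32–SW8–SW11: 5+3+2 = 10
SW5–SW20–SW8–SW11: 3+8+2 = 13
Cheapest is SW5–SW32–SW8–SW11 at 10.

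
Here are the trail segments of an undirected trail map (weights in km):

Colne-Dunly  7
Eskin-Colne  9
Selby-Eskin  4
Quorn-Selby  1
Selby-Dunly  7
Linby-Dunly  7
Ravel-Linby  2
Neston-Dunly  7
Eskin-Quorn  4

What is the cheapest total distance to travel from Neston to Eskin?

Running Dijkstra from Neston:
Neston: 0
Dunly: 7  (via Neston)
Linby: 14  (via Dunly)
Colne: 14  (via Dunly)
Selby: 14  (via Dunly)
Quorn: 15  (via Selby)
Ravel: 16  (via Linby)
Eskin: 18  (via Selby)
Shortest route: Neston–Dunly–Selby–Eskin = 18 km.

18 km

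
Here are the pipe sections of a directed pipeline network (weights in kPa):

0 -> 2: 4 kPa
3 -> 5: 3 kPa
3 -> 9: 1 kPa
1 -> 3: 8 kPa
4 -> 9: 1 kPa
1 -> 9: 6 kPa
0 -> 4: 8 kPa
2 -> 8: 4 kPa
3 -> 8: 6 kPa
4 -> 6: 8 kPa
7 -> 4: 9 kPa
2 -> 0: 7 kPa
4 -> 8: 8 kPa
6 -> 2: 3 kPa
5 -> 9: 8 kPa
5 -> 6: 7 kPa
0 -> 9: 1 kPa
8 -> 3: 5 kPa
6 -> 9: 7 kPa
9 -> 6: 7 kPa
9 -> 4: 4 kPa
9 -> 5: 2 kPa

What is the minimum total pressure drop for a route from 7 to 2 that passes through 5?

Best 7 to 5: 7 → 4 → 9 → 5 costing 12
Shortest 5→2: 5 → 6 → 2 = 10
Total via 5: 12 + 10 = 22 kPa.

22 kPa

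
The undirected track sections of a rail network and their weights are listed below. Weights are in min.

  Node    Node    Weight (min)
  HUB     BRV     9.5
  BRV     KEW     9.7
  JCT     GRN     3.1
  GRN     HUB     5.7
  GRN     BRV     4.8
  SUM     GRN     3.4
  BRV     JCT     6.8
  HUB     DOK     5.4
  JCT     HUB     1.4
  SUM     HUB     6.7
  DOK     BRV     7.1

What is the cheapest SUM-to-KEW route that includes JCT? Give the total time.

23 min

Best SUM to JCT: SUM → GRN → JCT costing 6.5
Shortest JCT→KEW: JCT → BRV → KEW = 16.5
Total via JCT: 6.5 + 16.5 = 23 min.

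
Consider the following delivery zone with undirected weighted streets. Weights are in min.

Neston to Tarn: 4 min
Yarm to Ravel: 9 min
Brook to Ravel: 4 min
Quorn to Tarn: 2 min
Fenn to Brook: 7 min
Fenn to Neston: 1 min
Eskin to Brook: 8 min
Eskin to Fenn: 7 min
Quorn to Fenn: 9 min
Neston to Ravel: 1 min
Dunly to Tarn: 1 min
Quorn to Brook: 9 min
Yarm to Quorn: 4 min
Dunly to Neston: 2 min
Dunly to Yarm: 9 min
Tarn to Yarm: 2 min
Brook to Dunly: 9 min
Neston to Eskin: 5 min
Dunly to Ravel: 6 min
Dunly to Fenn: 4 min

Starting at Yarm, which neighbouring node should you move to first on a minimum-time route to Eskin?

Tarn

Candidate routes:
Yarm - Tarn - Neston - Eskin: 2+4+5 = 11
Yarm - Tarn - Dunly - Fenn - Neston - Eskin: 2+1+4+1+5 = 13
Yarm - Tarn - Dunly - Neston - Eskin: 2+1+2+5 = 10
Yarm - Tarn - Dunly - Neston - Fenn - Eskin: 2+1+2+1+7 = 13
Cheapest is Yarm - Tarn - Dunly - Neston - Eskin at 10 min.
So from Yarm the first move is to Tarn.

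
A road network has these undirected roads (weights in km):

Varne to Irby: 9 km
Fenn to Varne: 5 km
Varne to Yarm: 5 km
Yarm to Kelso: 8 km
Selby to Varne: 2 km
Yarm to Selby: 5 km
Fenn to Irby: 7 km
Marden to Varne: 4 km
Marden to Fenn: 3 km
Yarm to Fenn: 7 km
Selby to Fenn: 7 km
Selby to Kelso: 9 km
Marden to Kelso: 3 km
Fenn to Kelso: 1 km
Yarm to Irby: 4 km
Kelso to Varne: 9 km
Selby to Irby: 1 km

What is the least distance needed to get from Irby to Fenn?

Settle nodes by increasing distance from Irby:
Irby: 0
Selby: 1  (via Irby)
Varne: 3  (via Selby)
Yarm: 4  (via Irby)
Fenn: 7  (via Irby)
Shortest route: Irby–Fenn = 7 km.

7 km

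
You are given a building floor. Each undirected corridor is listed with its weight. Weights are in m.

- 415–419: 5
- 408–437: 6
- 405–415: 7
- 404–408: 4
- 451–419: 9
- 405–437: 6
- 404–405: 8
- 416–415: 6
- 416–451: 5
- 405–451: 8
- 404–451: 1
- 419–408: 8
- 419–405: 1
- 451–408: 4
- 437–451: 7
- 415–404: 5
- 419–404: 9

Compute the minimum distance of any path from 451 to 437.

Settle nodes by increasing distance from 451:
451: 0
404: 1  (via 451)
408: 4  (via 451)
416: 5  (via 451)
415: 6  (via 404)
437: 7  (via 451)
Shortest route: 451 → 437 = 7 m.

7 m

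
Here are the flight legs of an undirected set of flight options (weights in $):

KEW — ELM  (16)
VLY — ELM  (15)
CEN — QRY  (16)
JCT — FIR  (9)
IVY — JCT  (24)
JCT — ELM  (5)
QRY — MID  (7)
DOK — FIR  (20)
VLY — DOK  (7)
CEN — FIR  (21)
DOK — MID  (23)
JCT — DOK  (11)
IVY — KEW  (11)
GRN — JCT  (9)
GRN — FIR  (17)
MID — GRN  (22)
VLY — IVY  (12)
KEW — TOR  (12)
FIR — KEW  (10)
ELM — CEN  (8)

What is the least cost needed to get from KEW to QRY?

$40

Candidate routes:
KEW–FIR–JCT–ELM–CEN–QRY: 10+9+5+8+16 = 48
KEW–FIR–GRN–MID–QRY: 10+17+22+7 = 56
KEW–ELM–CEN–QRY: 16+8+16 = 40
KEW–FIR–CEN–QRY: 10+21+16 = 47
Cheapest is KEW–ELM–CEN–QRY at $40.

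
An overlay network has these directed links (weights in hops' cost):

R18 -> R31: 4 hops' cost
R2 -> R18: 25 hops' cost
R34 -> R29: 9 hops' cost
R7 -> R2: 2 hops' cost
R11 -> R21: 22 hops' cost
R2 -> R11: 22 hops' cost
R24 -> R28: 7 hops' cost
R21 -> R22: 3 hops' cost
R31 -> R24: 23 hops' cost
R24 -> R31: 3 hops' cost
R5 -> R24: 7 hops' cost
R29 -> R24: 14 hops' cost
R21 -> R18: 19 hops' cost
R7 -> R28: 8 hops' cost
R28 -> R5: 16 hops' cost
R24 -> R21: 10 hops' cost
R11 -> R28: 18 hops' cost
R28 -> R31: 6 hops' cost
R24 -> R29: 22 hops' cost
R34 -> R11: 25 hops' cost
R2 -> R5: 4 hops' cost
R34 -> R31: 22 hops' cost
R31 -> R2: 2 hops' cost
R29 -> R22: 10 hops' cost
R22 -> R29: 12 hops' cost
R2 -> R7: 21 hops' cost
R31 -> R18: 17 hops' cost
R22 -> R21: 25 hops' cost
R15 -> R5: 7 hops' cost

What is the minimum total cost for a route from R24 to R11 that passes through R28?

Best R24 to R28: R24 → R28 costing 7
Best R28 to R11: R28 → R31 → R2 → R11 costing 30
Total via R28: 7 + 30 = 37 hops' cost.

37 hops' cost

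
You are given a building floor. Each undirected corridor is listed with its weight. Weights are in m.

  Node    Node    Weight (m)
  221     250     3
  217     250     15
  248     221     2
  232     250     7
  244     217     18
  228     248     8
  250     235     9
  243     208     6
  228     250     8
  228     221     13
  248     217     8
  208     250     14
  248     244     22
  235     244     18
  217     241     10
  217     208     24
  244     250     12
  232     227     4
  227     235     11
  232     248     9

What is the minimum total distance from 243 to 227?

Shortest distances from 243:
243: 0
208: 6  (via 243)
250: 20  (via 208)
221: 23  (via 250)
248: 25  (via 221)
232: 27  (via 250)
228: 28  (via 250)
235: 29  (via 250)
217: 30  (via 208)
227: 31  (via 232)
Shortest route: 243 → 208 → 250 → 232 → 227 = 31 m.

31 m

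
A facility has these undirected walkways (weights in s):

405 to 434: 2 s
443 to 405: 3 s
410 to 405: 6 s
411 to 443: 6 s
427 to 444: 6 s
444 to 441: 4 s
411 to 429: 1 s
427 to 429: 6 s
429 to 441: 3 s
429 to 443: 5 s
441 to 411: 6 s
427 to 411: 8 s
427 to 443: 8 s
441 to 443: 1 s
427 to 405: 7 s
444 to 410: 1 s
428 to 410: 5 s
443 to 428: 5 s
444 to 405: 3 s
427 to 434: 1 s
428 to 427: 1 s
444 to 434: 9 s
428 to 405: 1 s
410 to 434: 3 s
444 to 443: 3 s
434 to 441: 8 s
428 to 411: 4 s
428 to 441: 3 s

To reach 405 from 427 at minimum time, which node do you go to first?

428

Candidate routes:
427 - 428 - 405: 1+1 = 2
427 - 434 - 405: 1+2 = 3
The minimum is 2 s via 427 - 428 - 405.
So from 427 the first move is to 428.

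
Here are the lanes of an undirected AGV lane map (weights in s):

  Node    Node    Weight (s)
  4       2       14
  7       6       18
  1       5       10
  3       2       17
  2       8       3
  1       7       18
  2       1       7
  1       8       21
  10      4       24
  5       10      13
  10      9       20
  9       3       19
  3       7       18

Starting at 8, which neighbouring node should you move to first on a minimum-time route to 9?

2

Enumerating some paths:
8 → 2 → 4 → 10 → 9: 3+14+24+20 = 61
8 → 2 → 3 → 9: 3+17+19 = 39
8 → 2 → 1 → 5 → 10 → 9: 3+7+10+13+20 = 53
Cheapest is 8 → 2 → 3 → 9 at 39 s.
So from 8 the first move is to 2.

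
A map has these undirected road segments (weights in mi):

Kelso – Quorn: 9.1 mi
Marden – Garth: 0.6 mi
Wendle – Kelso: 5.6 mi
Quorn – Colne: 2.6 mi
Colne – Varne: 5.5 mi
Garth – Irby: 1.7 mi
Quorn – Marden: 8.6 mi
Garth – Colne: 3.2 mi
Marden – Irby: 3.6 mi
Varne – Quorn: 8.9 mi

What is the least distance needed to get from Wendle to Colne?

17.3 mi

Settle nodes by increasing distance from Wendle:
Wendle: 0
Kelso: 5.6  (via Wendle)
Quorn: 14.7  (via Kelso)
Colne: 17.3  (via Quorn)
Shortest route: Wendle–Kelso–Quorn–Colne = 17.3 mi.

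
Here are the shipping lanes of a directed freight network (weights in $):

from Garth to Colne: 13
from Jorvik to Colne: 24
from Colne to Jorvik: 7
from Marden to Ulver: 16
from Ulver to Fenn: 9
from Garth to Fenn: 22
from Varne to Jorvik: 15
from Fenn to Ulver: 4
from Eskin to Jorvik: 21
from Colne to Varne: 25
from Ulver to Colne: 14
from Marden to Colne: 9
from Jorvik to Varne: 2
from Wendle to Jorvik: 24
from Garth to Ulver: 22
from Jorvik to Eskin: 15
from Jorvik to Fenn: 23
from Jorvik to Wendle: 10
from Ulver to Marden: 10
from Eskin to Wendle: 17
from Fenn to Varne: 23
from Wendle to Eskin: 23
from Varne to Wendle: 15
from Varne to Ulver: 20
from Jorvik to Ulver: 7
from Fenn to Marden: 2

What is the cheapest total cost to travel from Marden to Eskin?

$31

Running Dijkstra from Marden:
Marden: 0
Colne: 9  (via Marden)
Jorvik: 16  (via Colne)
Ulver: 16  (via Marden)
Varne: 18  (via Jorvik)
Fenn: 25  (via Ulver)
Wendle: 26  (via Jorvik)
Eskin: 31  (via Jorvik)
Shortest route: Marden–Colne–Jorvik–Eskin = $31.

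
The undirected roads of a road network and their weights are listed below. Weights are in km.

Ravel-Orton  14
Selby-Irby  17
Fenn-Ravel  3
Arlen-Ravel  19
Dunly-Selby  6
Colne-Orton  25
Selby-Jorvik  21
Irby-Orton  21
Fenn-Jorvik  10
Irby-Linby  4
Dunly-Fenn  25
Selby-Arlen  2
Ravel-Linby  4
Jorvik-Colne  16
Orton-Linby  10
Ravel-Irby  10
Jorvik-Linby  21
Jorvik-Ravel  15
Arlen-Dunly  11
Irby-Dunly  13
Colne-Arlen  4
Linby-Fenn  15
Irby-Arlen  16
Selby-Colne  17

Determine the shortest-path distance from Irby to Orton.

14 km

Candidate routes:
Irby → Orton: 21 = 21
Irby → Linby → Orton: 4+10 = 14
The minimum is 14 km via Irby → Linby → Orton.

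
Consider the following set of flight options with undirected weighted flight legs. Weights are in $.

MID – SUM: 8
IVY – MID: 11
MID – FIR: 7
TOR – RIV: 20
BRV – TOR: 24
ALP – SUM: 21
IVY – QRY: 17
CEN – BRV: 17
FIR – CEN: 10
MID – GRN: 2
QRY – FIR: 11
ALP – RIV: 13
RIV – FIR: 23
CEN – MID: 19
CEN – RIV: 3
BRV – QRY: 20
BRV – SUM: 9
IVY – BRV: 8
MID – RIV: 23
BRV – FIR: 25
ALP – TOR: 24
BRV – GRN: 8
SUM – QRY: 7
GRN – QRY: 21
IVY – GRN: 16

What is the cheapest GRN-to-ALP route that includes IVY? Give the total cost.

Shortest GRN→IVY: GRN–MID–IVY = 13
Shortest IVY→ALP: IVY–BRV–SUM–ALP = 38
Total via IVY: 13 + 38 = $51.

$51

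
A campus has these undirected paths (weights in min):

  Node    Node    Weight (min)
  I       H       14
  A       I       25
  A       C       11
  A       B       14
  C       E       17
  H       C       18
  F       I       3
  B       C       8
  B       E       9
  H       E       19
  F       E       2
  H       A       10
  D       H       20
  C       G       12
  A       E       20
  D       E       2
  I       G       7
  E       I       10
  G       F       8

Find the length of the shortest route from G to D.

Candidate routes:
G - I - F - E - D: 7+3+2+2 = 14
G - F - E - D: 8+2+2 = 12
The minimum is 12 min via G - F - E - D.

12 min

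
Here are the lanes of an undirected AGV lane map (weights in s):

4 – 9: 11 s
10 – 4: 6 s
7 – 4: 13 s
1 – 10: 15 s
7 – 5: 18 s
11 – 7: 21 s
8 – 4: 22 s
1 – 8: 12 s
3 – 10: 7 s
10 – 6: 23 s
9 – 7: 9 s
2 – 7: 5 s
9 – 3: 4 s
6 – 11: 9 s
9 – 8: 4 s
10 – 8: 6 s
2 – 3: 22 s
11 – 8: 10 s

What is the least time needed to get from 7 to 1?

25 s

Settle nodes by increasing distance from 7:
7: 0
2: 5  (via 7)
9: 9  (via 7)
3: 13  (via 9)
4: 13  (via 7)
8: 13  (via 9)
5: 18  (via 7)
10: 19  (via 4)
11: 21  (via 7)
1: 25  (via 8)
Shortest route: 7 → 9 → 8 → 1 = 25 s.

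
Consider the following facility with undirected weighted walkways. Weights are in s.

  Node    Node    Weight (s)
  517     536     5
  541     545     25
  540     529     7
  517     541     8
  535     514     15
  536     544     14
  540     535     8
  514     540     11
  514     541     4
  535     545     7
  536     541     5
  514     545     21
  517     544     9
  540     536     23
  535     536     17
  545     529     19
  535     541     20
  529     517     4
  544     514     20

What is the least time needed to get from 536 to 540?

Running Dijkstra from 536:
536: 0
517: 5  (via 536)
541: 5  (via 536)
529: 9  (via 517)
514: 9  (via 541)
544: 14  (via 536)
540: 16  (via 529)
Shortest route: 536–517–529–540 = 16 s.

16 s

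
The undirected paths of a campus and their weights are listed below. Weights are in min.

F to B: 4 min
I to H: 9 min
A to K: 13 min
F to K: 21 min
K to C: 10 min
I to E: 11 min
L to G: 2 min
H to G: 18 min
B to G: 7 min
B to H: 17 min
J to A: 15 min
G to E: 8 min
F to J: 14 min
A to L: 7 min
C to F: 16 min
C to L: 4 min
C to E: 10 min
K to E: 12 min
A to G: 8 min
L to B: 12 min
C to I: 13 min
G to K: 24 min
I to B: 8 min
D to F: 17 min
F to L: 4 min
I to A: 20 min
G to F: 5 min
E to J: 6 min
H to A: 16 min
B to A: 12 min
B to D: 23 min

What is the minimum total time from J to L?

Compare a few routes:
J → E → C → L: 6+10+4 = 20
J → F → L: 14+4 = 18
J → E → G → L: 6+8+2 = 16
J → F → G → L: 14+5+2 = 21
Cheapest is J → E → G → L at 16 min.

16 min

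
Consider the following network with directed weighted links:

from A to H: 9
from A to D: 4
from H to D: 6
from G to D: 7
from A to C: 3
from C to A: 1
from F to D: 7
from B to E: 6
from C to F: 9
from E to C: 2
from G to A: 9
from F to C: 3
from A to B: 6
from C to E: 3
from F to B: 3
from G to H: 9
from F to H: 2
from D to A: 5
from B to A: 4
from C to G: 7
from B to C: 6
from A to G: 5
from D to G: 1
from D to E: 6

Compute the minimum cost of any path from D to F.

17

Running Dijkstra from D:
D: 0
G: 1  (via D)
A: 5  (via D)
E: 6  (via D)
C: 8  (via A)
H: 10  (via G)
B: 11  (via A)
F: 17  (via C)
Shortest route: D → A → C → F = 17.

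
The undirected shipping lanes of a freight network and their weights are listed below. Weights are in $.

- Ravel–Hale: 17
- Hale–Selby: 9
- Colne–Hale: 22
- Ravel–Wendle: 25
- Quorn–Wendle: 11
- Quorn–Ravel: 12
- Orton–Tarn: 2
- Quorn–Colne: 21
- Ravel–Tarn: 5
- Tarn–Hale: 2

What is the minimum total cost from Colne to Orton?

$26

Settle nodes by increasing distance from Colne:
Colne: 0
Quorn: 21  (via Colne)
Hale: 22  (via Colne)
Tarn: 24  (via Hale)
Orton: 26  (via Tarn)
Shortest route: Colne–Hale–Tarn–Orton = $26.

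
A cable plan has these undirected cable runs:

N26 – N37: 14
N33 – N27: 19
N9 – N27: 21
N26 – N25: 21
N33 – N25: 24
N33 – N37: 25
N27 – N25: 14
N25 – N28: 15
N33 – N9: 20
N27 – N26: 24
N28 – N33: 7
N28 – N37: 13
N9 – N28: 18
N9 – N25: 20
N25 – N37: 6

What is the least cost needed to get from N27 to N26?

Candidate routes:
N27 - N26: 24 = 24
N27 - N25 - N37 - N26: 14+6+14 = 34
Cheapest is N27 - N26 at 24.

24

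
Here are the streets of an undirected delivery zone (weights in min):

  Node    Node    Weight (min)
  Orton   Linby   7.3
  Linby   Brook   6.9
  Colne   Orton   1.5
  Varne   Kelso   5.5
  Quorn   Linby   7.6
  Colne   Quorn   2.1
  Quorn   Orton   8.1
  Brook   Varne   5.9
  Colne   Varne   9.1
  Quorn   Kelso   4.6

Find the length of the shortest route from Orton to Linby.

7.3 min

Candidate routes:
Orton → Quorn → Linby: 8.1+7.6 = 15.7
Orton → Colne → Quorn → Linby: 1.5+2.1+7.6 = 11.2
Orton → Linby: 7.3 = 7.3
The minimum is 7.3 min via Orton → Linby.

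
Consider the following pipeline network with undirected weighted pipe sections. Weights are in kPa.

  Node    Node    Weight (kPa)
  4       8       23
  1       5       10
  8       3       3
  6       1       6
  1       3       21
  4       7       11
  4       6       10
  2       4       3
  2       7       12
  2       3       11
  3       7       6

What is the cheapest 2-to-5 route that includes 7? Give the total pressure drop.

49 kPa

Shortest 2→7: 2 → 7 = 12
Shortest 7→5: 7 → 3 → 1 → 5 = 37
Total via 7: 12 + 37 = 49 kPa.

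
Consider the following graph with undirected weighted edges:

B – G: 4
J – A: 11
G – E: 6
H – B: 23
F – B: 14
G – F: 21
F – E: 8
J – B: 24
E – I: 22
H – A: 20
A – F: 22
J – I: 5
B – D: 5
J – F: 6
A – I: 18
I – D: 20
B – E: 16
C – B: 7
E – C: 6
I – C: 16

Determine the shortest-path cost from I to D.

Enumerating some paths:
I → J → F → B → D: 5+6+14+5 = 30
I → J → F → E → G → B → D: 5+6+8+6+4+5 = 34
I → C → B → D: 16+7+5 = 28
I → D: 20 = 20
Cheapest is I → D at 20.

20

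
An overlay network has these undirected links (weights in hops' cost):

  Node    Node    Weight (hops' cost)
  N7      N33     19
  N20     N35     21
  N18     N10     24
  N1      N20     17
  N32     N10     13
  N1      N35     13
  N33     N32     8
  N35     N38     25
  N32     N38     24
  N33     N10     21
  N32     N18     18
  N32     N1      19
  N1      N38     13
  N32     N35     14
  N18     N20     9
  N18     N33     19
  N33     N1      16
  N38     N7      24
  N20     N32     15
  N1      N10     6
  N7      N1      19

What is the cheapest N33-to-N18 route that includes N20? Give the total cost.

32 hops' cost

Shortest N33→N20: N33–N32–N20 = 23
Shortest N20→N18: N20–N18 = 9
Total via N20: 23 + 9 = 32 hops' cost.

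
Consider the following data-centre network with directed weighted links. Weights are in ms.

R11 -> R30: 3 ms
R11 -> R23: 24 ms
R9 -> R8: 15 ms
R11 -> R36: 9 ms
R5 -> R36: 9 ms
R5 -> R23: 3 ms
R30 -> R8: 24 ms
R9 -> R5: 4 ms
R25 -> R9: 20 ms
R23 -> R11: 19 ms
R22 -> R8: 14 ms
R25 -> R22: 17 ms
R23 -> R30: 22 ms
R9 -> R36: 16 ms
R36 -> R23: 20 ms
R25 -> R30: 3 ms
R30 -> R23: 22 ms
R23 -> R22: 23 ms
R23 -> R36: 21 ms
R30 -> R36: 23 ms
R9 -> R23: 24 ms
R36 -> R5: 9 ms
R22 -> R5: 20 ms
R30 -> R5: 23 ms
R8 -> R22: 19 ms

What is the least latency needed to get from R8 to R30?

64 ms

Enumerating some paths:
R8 → R22 → R5 → R36 → R23 → R30: 19+20+9+20+22 = 90
R8 → R22 → R5 → R23 → R30: 19+20+3+22 = 64
R8 → R22 → R5 → R36 → R23 → R11 → R30: 19+20+9+20+19+3 = 90
The minimum is 64 ms via R8 → R22 → R5 → R23 → R30.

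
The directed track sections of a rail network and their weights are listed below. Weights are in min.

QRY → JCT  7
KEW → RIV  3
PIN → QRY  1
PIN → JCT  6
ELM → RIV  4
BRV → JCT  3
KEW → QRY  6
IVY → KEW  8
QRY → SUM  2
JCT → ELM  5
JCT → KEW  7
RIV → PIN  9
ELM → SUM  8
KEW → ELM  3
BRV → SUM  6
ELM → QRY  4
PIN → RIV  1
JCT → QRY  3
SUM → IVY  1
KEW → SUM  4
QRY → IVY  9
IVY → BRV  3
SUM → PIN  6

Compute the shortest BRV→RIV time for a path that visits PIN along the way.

13 min

Shortest BRV→PIN: BRV–SUM–PIN = 12
Shortest PIN→RIV: PIN–RIV = 1
Total via PIN: 12 + 1 = 13 min.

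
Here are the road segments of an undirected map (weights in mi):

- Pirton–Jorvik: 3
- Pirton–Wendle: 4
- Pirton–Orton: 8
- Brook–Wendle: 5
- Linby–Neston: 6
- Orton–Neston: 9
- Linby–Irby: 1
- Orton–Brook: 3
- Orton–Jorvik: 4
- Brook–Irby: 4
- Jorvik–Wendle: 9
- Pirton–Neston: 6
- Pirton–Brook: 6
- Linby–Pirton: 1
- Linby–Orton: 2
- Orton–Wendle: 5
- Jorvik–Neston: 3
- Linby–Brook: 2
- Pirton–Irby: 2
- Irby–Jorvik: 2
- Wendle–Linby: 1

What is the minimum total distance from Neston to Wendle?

7 mi

Running Dijkstra from Neston:
Neston: 0
Jorvik: 3  (via Neston)
Irby: 5  (via Jorvik)
Pirton: 6  (via Neston)
Linby: 6  (via Neston)
Wendle: 7  (via Linby)
Shortest route: Neston → Linby → Wendle = 7 mi.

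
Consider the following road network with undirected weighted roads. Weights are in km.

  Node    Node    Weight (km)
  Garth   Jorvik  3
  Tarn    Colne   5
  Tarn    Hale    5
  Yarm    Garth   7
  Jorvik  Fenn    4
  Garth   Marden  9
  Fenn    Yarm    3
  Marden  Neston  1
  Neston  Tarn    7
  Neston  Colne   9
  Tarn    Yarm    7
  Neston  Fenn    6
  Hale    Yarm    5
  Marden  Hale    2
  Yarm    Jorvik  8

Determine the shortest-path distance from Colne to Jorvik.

19 km

Enumerating some paths:
Colne → Tarn → Yarm → Garth → Jorvik: 5+7+7+3 = 22
Colne → Neston → Fenn → Jorvik: 9+6+4 = 19
Colne → Tarn → Yarm → Jorvik: 5+7+8 = 20
Cheapest is Colne → Neston → Fenn → Jorvik at 19 km.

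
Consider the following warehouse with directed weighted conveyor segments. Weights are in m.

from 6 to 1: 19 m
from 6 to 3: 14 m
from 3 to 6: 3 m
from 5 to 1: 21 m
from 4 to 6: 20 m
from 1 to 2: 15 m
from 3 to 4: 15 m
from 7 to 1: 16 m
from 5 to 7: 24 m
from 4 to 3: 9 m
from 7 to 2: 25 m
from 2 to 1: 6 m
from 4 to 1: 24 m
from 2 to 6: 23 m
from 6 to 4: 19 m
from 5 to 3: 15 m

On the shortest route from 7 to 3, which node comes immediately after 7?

Compare a few routes:
7–1–2–6–3: 16+15+23+14 = 68
7–2–6–3: 25+23+14 = 62
The minimum is 62 m via 7–2–6–3.
So from 7 the first move is to 2.

2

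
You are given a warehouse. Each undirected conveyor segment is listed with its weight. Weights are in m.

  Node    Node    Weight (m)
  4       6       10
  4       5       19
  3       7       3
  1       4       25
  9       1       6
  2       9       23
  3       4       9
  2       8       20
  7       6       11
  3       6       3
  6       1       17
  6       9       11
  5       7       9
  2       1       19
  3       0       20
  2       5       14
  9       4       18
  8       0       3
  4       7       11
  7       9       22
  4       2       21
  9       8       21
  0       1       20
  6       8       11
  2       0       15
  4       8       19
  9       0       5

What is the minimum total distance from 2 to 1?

19 m

Enumerating some paths:
2–0–9–1: 15+5+6 = 26
2–1: 19 = 19
The minimum is 19 m via 2–1.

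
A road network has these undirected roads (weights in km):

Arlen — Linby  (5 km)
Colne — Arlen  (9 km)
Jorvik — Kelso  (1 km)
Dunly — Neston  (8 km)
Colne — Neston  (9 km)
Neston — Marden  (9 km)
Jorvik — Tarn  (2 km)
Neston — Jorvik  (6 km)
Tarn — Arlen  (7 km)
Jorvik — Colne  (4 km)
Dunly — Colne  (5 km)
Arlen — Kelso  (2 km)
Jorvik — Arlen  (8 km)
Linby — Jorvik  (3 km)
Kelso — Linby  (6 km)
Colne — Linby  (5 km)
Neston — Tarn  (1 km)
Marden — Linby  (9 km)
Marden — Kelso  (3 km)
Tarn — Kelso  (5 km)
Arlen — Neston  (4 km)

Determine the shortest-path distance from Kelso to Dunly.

Compare a few routes:
Kelso - Jorvik - Tarn - Neston - Dunly: 1+2+1+8 = 12
Kelso - Jorvik - Colne - Dunly: 1+4+5 = 10
The minimum is 10 km via Kelso - Jorvik - Colne - Dunly.

10 km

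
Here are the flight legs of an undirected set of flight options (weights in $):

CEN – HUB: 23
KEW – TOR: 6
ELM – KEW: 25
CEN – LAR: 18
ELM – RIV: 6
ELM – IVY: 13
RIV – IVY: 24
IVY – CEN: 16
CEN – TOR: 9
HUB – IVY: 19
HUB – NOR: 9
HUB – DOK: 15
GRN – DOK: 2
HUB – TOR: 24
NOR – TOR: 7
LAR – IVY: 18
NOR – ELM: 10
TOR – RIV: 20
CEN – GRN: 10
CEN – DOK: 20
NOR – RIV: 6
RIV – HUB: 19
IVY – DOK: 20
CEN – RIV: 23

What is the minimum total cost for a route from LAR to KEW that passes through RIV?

$56

Shortest LAR→RIV: LAR–IVY–ELM–RIV = 37
Shortest RIV→KEW: RIV–NOR–TOR–KEW = 19
Total via RIV: 37 + 19 = $56.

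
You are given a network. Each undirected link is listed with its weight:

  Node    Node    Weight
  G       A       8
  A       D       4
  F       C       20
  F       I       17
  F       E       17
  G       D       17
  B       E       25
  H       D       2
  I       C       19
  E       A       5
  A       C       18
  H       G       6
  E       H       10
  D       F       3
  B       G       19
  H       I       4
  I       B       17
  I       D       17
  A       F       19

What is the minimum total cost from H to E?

10

Enumerating some paths:
H–E: 10 = 10
H–D–A–E: 2+4+5 = 11
Cheapest is H–E at 10.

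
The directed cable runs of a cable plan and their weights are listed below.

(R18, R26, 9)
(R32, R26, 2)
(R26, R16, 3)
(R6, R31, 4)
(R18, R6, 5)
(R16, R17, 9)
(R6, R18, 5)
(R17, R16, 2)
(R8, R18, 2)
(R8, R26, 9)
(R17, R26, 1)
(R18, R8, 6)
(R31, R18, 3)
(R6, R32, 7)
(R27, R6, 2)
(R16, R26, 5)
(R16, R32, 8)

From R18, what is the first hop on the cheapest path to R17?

R26

Compare a few routes:
R18 → R26 → R16 → R17: 9+3+9 = 21
R18 → R6 → R32 → R26 → R16 → R17: 5+7+2+3+9 = 26
R18 → R8 → R26 → R16 → R17: 6+9+3+9 = 27
The minimum is 21 via R18 → R26 → R16 → R17.
So from R18 the first move is to R26.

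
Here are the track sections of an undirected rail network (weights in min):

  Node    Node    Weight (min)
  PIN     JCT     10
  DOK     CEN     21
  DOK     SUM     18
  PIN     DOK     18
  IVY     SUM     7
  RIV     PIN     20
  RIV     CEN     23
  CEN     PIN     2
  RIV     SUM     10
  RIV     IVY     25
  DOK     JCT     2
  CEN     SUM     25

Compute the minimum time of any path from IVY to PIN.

34 min

Settle nodes by increasing distance from IVY:
IVY: 0
SUM: 7  (via IVY)
RIV: 17  (via SUM)
DOK: 25  (via SUM)
JCT: 27  (via DOK)
CEN: 32  (via SUM)
PIN: 34  (via CEN)
Shortest route: IVY → SUM → CEN → PIN = 34 min.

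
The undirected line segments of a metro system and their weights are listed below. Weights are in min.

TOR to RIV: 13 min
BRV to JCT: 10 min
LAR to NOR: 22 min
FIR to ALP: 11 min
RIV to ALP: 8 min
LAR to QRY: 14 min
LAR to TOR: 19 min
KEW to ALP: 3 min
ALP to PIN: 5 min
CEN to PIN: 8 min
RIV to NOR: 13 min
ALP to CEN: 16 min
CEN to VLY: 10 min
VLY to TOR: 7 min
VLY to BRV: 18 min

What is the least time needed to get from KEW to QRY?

Candidate routes:
KEW–ALP–PIN–CEN–VLY–TOR–LAR–QRY: 3+5+8+10+7+19+14 = 66
KEW–ALP–RIV–TOR–LAR–QRY: 3+8+13+19+14 = 57
KEW–ALP–CEN–VLY–TOR–LAR–QRY: 3+16+10+7+19+14 = 69
KEW–ALP–RIV–NOR–LAR–QRY: 3+8+13+22+14 = 60
Cheapest is KEW–ALP–RIV–TOR–LAR–QRY at 57 min.

57 min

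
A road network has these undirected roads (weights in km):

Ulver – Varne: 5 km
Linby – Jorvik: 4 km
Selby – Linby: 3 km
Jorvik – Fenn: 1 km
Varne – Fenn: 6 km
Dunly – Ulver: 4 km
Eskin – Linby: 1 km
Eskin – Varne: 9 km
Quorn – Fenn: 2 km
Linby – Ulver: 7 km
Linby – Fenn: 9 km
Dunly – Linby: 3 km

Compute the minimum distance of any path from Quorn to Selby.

Settle nodes by increasing distance from Quorn:
Quorn: 0
Fenn: 2  (via Quorn)
Jorvik: 3  (via Fenn)
Linby: 7  (via Jorvik)
Varne: 8  (via Fenn)
Eskin: 8  (via Linby)
Selby: 10  (via Linby)
Shortest route: Quorn–Fenn–Jorvik–Linby–Selby = 10 km.

10 km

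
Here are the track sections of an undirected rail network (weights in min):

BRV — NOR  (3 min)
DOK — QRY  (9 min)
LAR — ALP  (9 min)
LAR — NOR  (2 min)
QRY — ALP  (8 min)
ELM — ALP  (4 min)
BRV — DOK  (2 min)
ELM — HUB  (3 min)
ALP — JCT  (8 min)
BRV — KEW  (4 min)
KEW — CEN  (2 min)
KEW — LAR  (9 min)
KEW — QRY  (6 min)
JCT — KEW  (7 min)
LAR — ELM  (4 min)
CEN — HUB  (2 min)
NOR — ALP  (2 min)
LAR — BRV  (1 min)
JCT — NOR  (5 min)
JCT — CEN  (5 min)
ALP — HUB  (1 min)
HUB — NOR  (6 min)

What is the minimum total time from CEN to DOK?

Running Dijkstra from CEN:
CEN: 0
HUB: 2  (via CEN)
KEW: 2  (via CEN)
ALP: 3  (via HUB)
ELM: 5  (via HUB)
NOR: 5  (via ALP)
JCT: 5  (via CEN)
BRV: 6  (via KEW)
LAR: 7  (via NOR)
QRY: 8  (via KEW)
DOK: 8  (via BRV)
Shortest route: CEN–KEW–BRV–DOK = 8 min.

8 min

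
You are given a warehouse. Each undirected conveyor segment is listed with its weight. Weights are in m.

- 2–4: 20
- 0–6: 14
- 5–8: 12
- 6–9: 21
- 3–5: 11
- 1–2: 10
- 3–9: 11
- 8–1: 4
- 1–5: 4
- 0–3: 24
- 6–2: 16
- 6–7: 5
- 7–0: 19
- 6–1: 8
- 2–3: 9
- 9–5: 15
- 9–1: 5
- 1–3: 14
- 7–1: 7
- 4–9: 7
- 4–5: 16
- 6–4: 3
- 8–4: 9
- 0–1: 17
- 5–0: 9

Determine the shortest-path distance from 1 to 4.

Candidate routes:
1–6–4: 8+3 = 11
1–9–4: 5+7 = 12
The minimum is 11 m via 1–6–4.

11 m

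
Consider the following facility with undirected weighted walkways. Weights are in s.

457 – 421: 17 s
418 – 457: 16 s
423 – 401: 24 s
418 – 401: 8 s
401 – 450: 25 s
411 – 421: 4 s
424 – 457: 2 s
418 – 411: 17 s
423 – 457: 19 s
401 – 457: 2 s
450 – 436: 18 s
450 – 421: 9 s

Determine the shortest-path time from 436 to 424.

46 s

Enumerating some paths:
436–450–401–457–424: 18+25+2+2 = 47
436–450–421–457–424: 18+9+17+2 = 46
Cheapest is 436–450–421–457–424 at 46 s.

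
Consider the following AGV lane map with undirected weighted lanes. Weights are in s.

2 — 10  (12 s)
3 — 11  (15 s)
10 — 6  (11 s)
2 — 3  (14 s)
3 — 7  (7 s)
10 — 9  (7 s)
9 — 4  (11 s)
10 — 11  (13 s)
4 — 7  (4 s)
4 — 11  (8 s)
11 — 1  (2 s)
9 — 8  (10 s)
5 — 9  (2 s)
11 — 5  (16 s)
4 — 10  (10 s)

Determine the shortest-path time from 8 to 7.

Running Dijkstra from 8:
8: 0
9: 10  (via 8)
5: 12  (via 9)
10: 17  (via 9)
4: 21  (via 9)
7: 25  (via 4)
Shortest route: 8 → 9 → 4 → 7 = 25 s.

25 s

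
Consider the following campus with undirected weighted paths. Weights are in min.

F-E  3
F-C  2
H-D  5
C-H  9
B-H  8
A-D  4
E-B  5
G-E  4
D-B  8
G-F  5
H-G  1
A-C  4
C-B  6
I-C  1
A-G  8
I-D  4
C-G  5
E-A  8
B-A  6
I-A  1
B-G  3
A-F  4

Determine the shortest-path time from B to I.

Shortest distances from B:
B: 0
G: 3  (via B)
H: 4  (via G)
E: 5  (via B)
A: 6  (via B)
C: 6  (via B)
I: 7  (via A)
Shortest route: B–A–I = 7 min.

7 min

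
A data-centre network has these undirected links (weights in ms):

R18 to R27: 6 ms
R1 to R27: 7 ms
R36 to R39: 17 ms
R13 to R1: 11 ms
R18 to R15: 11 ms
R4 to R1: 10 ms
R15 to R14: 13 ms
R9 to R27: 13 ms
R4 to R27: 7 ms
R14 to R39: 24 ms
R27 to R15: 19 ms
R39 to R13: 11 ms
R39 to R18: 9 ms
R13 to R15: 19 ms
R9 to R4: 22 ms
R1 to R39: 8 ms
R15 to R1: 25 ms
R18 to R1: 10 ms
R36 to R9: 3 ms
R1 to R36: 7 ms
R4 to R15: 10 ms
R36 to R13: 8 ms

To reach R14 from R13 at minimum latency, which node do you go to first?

R15

Candidate routes:
R13 → R39 → R14: 11+24 = 35
R13 → R1 → R4 → R15 → R14: 11+10+10+13 = 44
R13 → R15 → R14: 19+13 = 32
R13 → R1 → R39 → R14: 11+8+24 = 43
Cheapest is R13 → R15 → R14 at 32 ms.
So from R13 the first move is to R15.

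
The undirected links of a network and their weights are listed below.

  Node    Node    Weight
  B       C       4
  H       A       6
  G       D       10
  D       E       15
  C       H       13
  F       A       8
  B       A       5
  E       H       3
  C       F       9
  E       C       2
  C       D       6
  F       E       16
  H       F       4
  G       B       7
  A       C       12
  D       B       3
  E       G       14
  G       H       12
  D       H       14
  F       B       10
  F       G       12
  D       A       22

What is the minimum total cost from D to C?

6

Enumerating some paths:
D → C: 6 = 6
D → B → C: 3+4 = 7
Cheapest is D → C at 6.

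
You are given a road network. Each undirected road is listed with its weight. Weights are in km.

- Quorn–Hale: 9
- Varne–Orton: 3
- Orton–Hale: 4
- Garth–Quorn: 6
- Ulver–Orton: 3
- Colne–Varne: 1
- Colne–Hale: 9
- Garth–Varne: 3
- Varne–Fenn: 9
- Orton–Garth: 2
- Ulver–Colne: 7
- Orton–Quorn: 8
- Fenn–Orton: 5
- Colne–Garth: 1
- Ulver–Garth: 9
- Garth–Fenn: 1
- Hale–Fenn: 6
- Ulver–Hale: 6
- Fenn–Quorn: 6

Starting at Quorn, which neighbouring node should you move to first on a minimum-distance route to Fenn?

Enumerating some paths:
Quorn - Fenn: 6 = 6
Quorn - Garth - Fenn: 6+1 = 7
Quorn - Orton - Garth - Fenn: 8+2+1 = 11
The minimum is 6 km via Quorn - Fenn.
So from Quorn the first move is to Fenn.

Fenn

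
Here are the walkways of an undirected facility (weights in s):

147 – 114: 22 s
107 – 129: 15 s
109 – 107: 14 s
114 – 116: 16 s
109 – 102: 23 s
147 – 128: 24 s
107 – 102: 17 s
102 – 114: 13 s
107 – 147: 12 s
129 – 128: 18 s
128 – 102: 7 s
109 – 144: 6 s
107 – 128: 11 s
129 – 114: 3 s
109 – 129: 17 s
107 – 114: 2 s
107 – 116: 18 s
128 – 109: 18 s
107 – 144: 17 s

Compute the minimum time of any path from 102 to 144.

Compare a few routes:
102–109–144: 23+6 = 29
102–128–109–144: 7+18+6 = 31
Cheapest is 102–109–144 at 29 s.

29 s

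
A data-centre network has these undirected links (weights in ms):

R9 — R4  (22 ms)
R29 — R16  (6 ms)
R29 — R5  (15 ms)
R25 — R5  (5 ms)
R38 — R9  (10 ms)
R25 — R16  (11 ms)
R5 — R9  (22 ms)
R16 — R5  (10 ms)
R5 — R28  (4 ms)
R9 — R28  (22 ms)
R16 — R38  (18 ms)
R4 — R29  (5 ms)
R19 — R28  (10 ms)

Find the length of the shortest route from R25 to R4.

22 ms

Enumerating some paths:
R25 - R5 - R29 - R4: 5+15+5 = 25
R25 - R16 - R29 - R4: 11+6+5 = 22
R25 - R5 - R16 - R29 - R4: 5+10+6+5 = 26
Cheapest is R25 - R16 - R29 - R4 at 22 ms.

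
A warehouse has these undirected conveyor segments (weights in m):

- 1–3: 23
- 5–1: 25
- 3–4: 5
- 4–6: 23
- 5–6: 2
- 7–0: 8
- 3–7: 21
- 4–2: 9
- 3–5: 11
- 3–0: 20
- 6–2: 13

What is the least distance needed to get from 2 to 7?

35 m

Settle nodes by increasing distance from 2:
2: 0
4: 9  (via 2)
6: 13  (via 2)
3: 14  (via 4)
5: 15  (via 6)
0: 34  (via 3)
7: 35  (via 3)
Shortest route: 2–4–3–7 = 35 m.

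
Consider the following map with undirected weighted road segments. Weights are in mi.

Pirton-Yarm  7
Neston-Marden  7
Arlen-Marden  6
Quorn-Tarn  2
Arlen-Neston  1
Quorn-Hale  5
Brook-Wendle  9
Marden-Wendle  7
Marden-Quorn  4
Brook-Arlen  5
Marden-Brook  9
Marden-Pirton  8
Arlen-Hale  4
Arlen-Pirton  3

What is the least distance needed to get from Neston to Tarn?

Candidate routes:
Neston - Arlen - Marden - Quorn - Tarn: 1+6+4+2 = 13
Neston - Arlen - Hale - Quorn - Tarn: 1+4+5+2 = 12
Neston - Marden - Quorn - Tarn: 7+4+2 = 13
Cheapest is Neston - Arlen - Hale - Quorn - Tarn at 12 mi.

12 mi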